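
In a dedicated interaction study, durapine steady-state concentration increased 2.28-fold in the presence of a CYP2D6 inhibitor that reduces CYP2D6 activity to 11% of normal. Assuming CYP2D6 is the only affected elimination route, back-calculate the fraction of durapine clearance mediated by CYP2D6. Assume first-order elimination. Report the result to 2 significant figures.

0.63

Write x for the fraction cleared via CYP2D6. The observed steady-state concentration change means clearance fell to 1/2.28 = 0.4386 of baseline.
Only the CYP2D6 route changed, so 0.4386 = x·0.11 + (1 − x), giving x = 0.63.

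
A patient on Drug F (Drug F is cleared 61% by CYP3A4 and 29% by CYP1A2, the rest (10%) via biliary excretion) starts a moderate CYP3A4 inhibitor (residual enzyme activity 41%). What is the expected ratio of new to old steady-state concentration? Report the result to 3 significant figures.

1.56

The CYP3A4 pathway (61% of clearance) drops to 0.41× activity: 0.61 × 0.41 = 0.2501.
CYP1A2 (29%) and the residual 10% are unaffected.
Relative clearance = 0.2501 + 0.29 + 0.1 = 0.6401.
Steady-state concentration is inversely proportional to clearance, so the fold-change is 1 / 0.6401 = 1.56.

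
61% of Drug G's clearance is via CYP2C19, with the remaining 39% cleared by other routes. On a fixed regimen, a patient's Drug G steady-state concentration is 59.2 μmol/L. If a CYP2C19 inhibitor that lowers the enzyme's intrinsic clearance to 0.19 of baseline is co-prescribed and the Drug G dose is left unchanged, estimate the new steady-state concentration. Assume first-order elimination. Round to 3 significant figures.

117 μmol/L

The CYP2C19 pathway (61% of clearance) drops to 0.19× activity: 0.61 × 0.19 = 0.1159.
The remaining 39% of clearance is unaffected.
CL_new/CL_old = 0.1159 + 0.39 = 0.5059.
New steady-state concentration = baseline ÷ relative clearance = 59.2 / 0.5059 = 117 μmol/L.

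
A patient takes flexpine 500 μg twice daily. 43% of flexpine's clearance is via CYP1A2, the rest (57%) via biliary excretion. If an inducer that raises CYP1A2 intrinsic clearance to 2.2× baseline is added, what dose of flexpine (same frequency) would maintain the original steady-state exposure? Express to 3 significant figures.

The CYP1A2 pathway (43% of clearance) increases to 2.2× activity: 0.43 × 2.2 = 0.946.
Non-CYP routes (57%) are unchanged.
Relative clearance = 0.946 + 0.57 = 1.516.
Css,avg = (dose rate)/CL, so holding Css fixed requires dose ∝ CL: 500 × 1.516 = 758 μg.

758 μg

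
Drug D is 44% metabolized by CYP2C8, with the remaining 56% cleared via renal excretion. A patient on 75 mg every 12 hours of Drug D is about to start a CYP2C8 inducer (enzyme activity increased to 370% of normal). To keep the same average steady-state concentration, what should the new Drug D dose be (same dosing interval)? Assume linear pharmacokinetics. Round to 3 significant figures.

The CYP2C8 pathway (44% of clearance) rises to 3.7× activity: 0.44 × 3.7 = 1.628.
Non-CYP routes (56%) are unchanged.
New clearance relative to baseline: 1.628 + 0.56 = 2.188.
Exposure is unchanged when dose changes in proportion to clearance. New dose = 75 mg × 2.188 = 164 mg.

164 mg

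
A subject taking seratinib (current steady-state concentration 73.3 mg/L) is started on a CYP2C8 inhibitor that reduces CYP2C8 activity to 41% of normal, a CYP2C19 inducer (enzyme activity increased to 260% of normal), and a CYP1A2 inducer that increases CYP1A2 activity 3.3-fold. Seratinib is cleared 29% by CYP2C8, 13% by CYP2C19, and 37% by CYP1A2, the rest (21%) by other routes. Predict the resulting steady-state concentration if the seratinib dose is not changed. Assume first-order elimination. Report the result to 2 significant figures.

The CYP2C8 pathway (29% of clearance) is reduced to 0.41× activity: 0.29 × 0.41 = 0.1189.
The CYP2C19 pathway (13% of clearance) is boosted to 2.6× activity: 0.13 × 2.6 = 0.338.
The CYP1A2 pathway (37% of clearance) is boosted to 3.3× activity: 0.37 × 3.3 = 1.221.
The remaining 21% of clearance is unaffected.
CL_new/CL_old = 0.1189 + 0.338 + 1.221 + 0.21 = 1.8879.
Dividing the baseline by the relative clearance: 73.3 / 1.8879 = 39 mg/L.

39 mg/L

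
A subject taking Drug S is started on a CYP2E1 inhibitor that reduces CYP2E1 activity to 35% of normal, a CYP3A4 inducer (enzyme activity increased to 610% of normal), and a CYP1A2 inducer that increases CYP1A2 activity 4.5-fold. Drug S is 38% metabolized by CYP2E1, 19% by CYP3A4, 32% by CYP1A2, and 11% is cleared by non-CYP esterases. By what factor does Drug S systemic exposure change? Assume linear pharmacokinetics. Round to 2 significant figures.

CYP2E1: 0.38 × 0.35 = 0.133
CYP3A4: 0.19 × 6.1 = 1.159
CYP1A2: 0.32 × 4.5 = 1.44
Other: 0.11 (unchanged)
Relative clearance = 0.133 + 1.159 + 1.44 + 0.11 = 2.842.
Net systemic exposure ratio = 1 / 2.842 = 0.35.

0.35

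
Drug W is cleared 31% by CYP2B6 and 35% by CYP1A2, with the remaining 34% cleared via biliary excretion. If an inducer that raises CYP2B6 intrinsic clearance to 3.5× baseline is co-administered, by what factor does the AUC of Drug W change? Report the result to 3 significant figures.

CYP2B6: 0.31 × 3.5 = 1.085
CYP1A2: 0.35 (unchanged)
Other: 0.34 (unchanged)
CL_new/CL_old = 1.085 + 0.35 + 0.34 = 1.775.
Since AUC ∝ 1/CL, the ratio is 1 / 1.775 = 0.563.

0.563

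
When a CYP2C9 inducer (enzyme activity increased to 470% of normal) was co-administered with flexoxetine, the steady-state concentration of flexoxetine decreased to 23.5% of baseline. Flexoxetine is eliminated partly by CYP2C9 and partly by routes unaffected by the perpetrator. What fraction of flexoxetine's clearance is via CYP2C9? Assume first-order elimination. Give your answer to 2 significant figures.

0.88

Let fm be the CYP2C9 fraction. New clearance relative to baseline = fm × 4.7 + (1 − fm).
Steady-state concentration ratio = 1 / (new CL fraction), so new CL fraction = 1 / 0.235 = 4.255.
fm × 4.7 + 1 − fm = 4.255  ⇒  fm × (4.7 − 1) = 3.255  ⇒  fm = 0.88.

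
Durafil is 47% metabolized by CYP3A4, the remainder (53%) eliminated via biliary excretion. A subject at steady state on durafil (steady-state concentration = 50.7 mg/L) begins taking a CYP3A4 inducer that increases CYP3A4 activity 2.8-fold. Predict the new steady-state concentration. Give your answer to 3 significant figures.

CYP3A4: 0.47 × 2.8 = 1.316
Other: 0.53 (unchanged)
New clearance relative to baseline: 1.316 + 0.53 = 1.846.
With dosing unchanged, steady-state concentration scales as 1/CL: 50.7 / 1.846 = 27.5 mg/L.

27.5 mg/L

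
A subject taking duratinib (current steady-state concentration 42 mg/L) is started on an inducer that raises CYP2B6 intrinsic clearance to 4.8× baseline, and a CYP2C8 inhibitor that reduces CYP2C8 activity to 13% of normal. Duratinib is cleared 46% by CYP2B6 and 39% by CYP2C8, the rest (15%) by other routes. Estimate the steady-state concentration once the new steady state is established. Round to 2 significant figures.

The CYP2B6 pathway (46% of clearance) is boosted to 4.8× activity: 0.46 × 4.8 = 2.208.
The CYP2C8 pathway (39% of clearance) is reduced to 0.13× activity: 0.39 × 0.13 = 0.0507.
Non-CYP routes (15%) are unchanged.
CL_new/CL_old = 2.208 + 0.0507 + 0.15 = 2.4087.
Dividing the baseline by the relative clearance: 42 / 2.4087 = 17 mg/L.

17 mg/L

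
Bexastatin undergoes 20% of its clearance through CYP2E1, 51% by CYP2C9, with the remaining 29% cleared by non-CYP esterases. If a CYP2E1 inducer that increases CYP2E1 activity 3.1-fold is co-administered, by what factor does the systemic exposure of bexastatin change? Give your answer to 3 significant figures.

The CYP2E1 pathway (20% of clearance) is boosted to 3.1× activity: 0.2 × 3.1 = 0.62.
CYP2C9 (51%) and the residual 29% are unaffected.
Relative clearance = 0.62 + 0.51 + 0.29 = 1.42.
Systemic exposure is inversely proportional to clearance, so the fold-change is 1 / 1.42 = 0.704.

0.704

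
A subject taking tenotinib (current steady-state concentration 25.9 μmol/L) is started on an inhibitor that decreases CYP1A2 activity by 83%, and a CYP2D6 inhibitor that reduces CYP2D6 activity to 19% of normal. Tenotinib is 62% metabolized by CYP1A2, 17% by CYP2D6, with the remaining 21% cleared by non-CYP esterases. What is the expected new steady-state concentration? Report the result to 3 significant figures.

74.5 μmol/L

The CYP1A2 pathway (62% of clearance) falls to 0.17× activity: 0.62 × 0.17 = 0.1054.
The CYP2D6 pathway (17% of clearance) is reduced to 0.19× activity: 0.17 × 0.19 = 0.0323.
The remaining 21% of clearance is unaffected.
New clearance relative to baseline: 0.1054 + 0.0323 + 0.21 = 0.3477.
Steady-state concentration ∝ 1/CL: new value = 25.9 / 0.3477 = 74.5 μmol/L.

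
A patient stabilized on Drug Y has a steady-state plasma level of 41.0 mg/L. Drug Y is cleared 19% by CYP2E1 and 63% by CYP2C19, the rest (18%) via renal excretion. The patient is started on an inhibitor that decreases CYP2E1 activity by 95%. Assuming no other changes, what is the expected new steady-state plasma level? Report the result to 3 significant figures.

The CYP2E1 pathway (19% of clearance) falls to 0.05× activity: 0.19 × 0.05 = 0.0095.
CYP2C19 (63%) and the residual 18% are unaffected.
Relative clearance = 0.0095 + 0.63 + 0.18 = 0.8195.
Steady-state plasma level ∝ 1/CL, so new value = 41.0 / 0.8195 = 50.0 mg/L.

50.0 mg/L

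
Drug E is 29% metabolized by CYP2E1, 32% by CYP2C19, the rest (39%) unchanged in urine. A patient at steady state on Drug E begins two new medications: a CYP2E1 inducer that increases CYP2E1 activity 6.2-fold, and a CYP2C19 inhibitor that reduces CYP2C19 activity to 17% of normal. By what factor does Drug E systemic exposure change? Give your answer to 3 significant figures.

0.446

The CYP2E1 pathway (29% of clearance) rises to 6.2× activity: 0.29 × 6.2 = 1.798.
The CYP2C19 pathway (32% of clearance) drops to 0.17× activity: 0.32 × 0.17 = 0.0544.
The remaining 39% of clearance is unaffected.
CL_new/CL_old = 1.798 + 0.0544 + 0.39 = 2.2424.
Systemic exposure ∝ 1/CL: fold-change = 1 / 2.2424 = 0.446.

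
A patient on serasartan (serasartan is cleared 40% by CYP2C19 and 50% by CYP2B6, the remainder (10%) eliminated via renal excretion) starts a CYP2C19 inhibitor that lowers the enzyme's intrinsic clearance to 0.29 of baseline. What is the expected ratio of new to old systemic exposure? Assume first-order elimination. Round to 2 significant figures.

The CYP2C19 pathway (40% of clearance) falls to 0.29× activity: 0.4 × 0.29 = 0.116.
CYP2B6 (50%) and the residual 10% are unaffected.
CL_new/CL_old = 0.116 + 0.5 + 0.1 = 0.716.
Systemic exposure is inversely proportional to clearance, so the fold-change is 1 / 0.716 = 1.4.

1.4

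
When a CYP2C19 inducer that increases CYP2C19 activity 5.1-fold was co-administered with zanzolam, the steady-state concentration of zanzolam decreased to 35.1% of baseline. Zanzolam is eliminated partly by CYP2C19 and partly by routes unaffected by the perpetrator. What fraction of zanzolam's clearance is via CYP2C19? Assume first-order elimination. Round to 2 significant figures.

Let x = fm,CYP2C19. Because steady-state concentration ∝ 1/CL, relative clearance rose to 1/0.351 = 2.849.
Setting x·5.1 + (1 − x) = 2.849 and solving: x = (2.849 − 1)/(5.1 − 1) = 0.45.

0.45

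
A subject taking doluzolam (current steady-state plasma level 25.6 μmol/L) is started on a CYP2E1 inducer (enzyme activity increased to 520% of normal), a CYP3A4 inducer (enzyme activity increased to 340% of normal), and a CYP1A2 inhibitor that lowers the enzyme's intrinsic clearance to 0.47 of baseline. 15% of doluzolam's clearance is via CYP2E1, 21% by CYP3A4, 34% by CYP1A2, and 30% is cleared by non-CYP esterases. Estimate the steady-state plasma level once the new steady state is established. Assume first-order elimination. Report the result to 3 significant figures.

13.1 μmol/L

The CYP2E1 pathway (15% of clearance) increases to 5.2× activity: 0.15 × 5.2 = 0.78.
The CYP3A4 pathway (21% of clearance) increases to 3.4× activity: 0.21 × 3.4 = 0.714.
The CYP1A2 pathway (34% of clearance) drops to 0.47× activity: 0.34 × 0.47 = 0.1598.
Non-CYP routes (30%) are unchanged.
Relative clearance = 0.78 + 0.714 + 0.1598 + 0.3 = 1.9538.
Dividing the baseline by the relative clearance: 25.6 / 1.9538 = 13.1 μmol/L.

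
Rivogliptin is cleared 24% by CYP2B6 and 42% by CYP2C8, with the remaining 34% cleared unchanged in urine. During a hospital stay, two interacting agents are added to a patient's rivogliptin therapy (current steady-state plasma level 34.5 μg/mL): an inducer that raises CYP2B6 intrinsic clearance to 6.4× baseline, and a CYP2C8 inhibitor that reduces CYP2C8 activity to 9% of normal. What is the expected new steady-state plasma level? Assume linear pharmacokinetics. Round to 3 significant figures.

The CYP2B6 pathway (24% of clearance) is boosted to 6.4× activity: 0.24 × 6.4 = 1.536.
The CYP2C8 pathway (42% of clearance) drops to 0.09× activity: 0.42 × 0.09 = 0.0378.
The remaining 34% of clearance is unaffected.
Relative clearance = 1.536 + 0.0378 + 0.34 = 1.9138.
Steady-state plasma level ∝ 1/CL: new value = 34.5 / 1.9138 = 18.0 μg/mL.

18.0 μg/mL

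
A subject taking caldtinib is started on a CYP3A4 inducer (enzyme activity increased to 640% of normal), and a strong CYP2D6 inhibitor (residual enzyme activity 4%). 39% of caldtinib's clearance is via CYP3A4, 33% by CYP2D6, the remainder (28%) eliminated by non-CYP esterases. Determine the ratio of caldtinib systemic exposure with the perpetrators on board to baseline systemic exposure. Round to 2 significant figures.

CYP3A4: 0.39 × 6.4 = 2.496
CYP2D6: 0.33 × 0.04 = 0.0132
Other: 0.28 (unchanged)
CL_new/CL_old = 2.496 + 0.0132 + 0.28 = 2.7892.
Because systemic exposure varies inversely with clearance, the combined effect is 1 / 2.7892 = 0.36.

0.36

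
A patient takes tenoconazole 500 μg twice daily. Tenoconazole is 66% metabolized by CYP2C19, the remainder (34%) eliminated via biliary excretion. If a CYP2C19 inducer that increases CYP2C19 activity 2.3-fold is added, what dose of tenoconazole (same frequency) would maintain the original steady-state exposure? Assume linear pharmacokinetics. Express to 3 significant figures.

CYP2C19: 0.66 × 2.3 = 1.518
Other: 0.34 (unchanged)
New clearance relative to baseline: 1.518 + 0.34 = 1.858.
Exposure is unchanged when dose changes in proportion to clearance. New dose = 500 μg × 1.858 = 929 μg.

929 μg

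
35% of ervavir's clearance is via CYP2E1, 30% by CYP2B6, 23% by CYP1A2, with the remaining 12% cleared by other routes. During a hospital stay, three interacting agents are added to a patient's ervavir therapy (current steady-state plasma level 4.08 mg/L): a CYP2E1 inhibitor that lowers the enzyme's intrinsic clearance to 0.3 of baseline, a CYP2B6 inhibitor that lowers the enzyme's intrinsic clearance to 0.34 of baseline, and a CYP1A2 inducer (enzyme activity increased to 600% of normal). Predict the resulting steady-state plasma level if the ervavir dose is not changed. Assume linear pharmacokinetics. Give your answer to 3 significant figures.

The CYP2E1 pathway (35% of clearance) is reduced to 0.3× activity: 0.35 × 0.3 = 0.105.
The CYP2B6 pathway (30% of clearance) falls to 0.34× activity: 0.3 × 0.34 = 0.102.
The CYP1A2 pathway (23% of clearance) increases to 6× activity: 0.23 × 6 = 1.38.
The remaining 12% of clearance is unaffected.
CL_new/CL_old = 0.105 + 0.102 + 1.38 + 0.12 = 1.707.
New steady-state plasma level = 4.08 / 1.707 = 2.39 mg/L (concentration scales inversely with clearance).

2.39 mg/L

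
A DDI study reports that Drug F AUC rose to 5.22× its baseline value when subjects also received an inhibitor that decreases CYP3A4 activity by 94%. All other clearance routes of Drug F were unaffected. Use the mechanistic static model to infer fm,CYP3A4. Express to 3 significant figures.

Call the CYP3A4 fraction fm. After the interaction, CL_new/CL_old = fm × 0.06 + (1 − fm).
AUC ratio = 1 / (new CL fraction), so new CL fraction = 1 / 5.22 = 0.1916.
fm × 0.06 + 1 − fm = 0.1916  ⇒  fm × (0.06 − 1) = −0.8084  ⇒  fm = 0.860.

0.860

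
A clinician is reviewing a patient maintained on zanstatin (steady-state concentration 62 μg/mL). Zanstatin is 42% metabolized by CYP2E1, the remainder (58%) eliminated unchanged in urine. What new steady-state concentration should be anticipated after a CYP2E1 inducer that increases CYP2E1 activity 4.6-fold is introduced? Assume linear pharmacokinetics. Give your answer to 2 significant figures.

The CYP2E1 pathway (42% of clearance) is boosted to 4.6× activity: 0.42 × 4.6 = 1.932.
The remaining 58% of clearance is unaffected.
CL_new/CL_old = 1.932 + 0.58 = 2.512.
With dosing unchanged, steady-state concentration scales as 1/CL: 62 / 2.512 = 25 μg/mL.

25 μg/mL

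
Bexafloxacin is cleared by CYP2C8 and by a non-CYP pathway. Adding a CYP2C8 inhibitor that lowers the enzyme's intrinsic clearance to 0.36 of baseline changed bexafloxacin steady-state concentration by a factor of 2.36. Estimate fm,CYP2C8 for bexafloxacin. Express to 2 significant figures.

Let fm be the CYP2C8 fraction. New clearance relative to baseline = fm × 0.36 + (1 − fm).
Steady-state concentration ratio = 1 / (new CL fraction), so new CL fraction = 1 / 2.36 = 0.4237.
fm × 0.36 + 1 − fm = 0.4237  ⇒  fm × (0.36 − 1) = −0.5763  ⇒  fm = 0.90.

0.90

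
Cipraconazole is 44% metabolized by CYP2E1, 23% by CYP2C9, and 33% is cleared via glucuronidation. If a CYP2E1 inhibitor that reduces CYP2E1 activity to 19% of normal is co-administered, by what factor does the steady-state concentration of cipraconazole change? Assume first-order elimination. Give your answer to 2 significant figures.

The CYP2E1 pathway (44% of clearance) drops to 0.19× activity: 0.44 × 0.19 = 0.0836.
CYP2C9 (23%) and the residual 33% are unaffected.
Relative clearance = 0.0836 + 0.23 + 0.33 = 0.6436.
Steady-state concentration is inversely proportional to clearance, so the fold-change is 1 / 0.6436 = 1.6.

1.6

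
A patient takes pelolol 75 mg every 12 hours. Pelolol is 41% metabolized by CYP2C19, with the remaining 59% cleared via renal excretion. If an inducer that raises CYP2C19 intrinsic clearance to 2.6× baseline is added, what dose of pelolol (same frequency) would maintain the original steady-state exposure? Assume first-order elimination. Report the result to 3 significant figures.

The CYP2C19 pathway (41% of clearance) increases to 2.6× activity: 0.41 × 2.6 = 1.066.
Non-CYP routes (59%) are unchanged.
CL_new/CL_old = 1.066 + 0.59 = 1.656.
Css,avg = (dose rate)/CL, so holding Css fixed requires dose ∝ CL: 75 × 1.656 = 124 mg.

124 mg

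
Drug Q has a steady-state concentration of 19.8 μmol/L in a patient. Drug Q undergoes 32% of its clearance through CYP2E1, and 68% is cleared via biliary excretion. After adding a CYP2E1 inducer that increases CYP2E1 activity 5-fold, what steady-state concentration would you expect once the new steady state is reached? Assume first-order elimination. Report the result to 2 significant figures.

8.7 μmol/L

The CYP2E1 pathway (32% of clearance) rises to 5× activity: 0.32 × 5 = 1.6.
The remaining 68% of clearance is unaffected.
New clearance relative to baseline: 1.6 + 0.68 = 2.28.
New steady-state concentration = baseline ÷ relative clearance = 19.8 / 2.28 = 8.7 μmol/L.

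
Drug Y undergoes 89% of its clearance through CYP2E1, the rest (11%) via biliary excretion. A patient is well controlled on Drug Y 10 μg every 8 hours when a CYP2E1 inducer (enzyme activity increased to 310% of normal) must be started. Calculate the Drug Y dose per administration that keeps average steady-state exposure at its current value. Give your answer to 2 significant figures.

29 μg

The CYP2E1 pathway (89% of clearance) increases to 3.1× activity: 0.89 × 3.1 = 2.759.
Non-CYP routes (11%) are unchanged.
Relative clearance = 2.759 + 0.11 = 2.869.
To maintain the same steady-state level, dose must scale with clearance: new dose = 10 × 2.869 = 29 μg.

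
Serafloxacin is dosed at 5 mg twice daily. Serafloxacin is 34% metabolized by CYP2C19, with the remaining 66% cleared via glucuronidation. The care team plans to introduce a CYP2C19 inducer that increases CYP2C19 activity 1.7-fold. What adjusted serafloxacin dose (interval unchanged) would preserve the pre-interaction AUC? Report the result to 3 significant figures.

6.19 mg

CYP2C19: 0.34 × 1.7 = 0.578
Other: 0.66 (unchanged)
New clearance relative to baseline: 0.578 + 0.66 = 1.238.
To maintain the same steady-state level, dose must scale with clearance: new dose = 5 × 1.238 = 6.19 mg.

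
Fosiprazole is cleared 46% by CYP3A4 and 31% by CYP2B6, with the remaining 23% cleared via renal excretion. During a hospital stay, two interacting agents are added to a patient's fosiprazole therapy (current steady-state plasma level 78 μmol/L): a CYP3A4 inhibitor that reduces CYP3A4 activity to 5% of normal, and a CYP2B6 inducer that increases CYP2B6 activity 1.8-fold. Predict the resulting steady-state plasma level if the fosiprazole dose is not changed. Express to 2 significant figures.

The CYP3A4 pathway (46% of clearance) is reduced to 0.05× activity: 0.46 × 0.05 = 0.023.
The CYP2B6 pathway (31% of clearance) increases to 1.8× activity: 0.31 × 1.8 = 0.558.
The remaining 23% of clearance is unaffected.
Relative clearance = 0.023 + 0.558 + 0.23 = 0.811.
Steady-state plasma level ∝ 1/CL: new value = 78 / 0.811 = 96 μmol/L.

96 μmol/L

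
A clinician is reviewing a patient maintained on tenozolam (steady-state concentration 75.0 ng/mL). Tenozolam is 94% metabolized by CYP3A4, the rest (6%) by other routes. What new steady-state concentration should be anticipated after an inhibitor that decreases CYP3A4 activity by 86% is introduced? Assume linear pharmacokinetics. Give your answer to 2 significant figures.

3.9 × 10² ng/mL

CYP3A4: 0.94 × 0.14 = 0.1316
Other: 0.06 (unchanged)
New clearance relative to baseline: 0.1316 + 0.06 = 0.1916.
With dosing unchanged, steady-state concentration scales as 1/CL: 75.0 / 0.1916 = 3.9 × 10² ng/mL.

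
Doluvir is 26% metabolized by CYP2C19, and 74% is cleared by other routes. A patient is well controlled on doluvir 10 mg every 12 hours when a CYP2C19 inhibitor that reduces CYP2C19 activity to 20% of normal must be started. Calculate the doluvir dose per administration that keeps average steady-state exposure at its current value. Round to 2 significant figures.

7.9 mg

CYP2C19: 0.26 × 0.2 = 0.052
Other: 0.74 (unchanged)
New clearance relative to baseline: 0.052 + 0.74 = 0.792.
Css,avg = (dose rate)/CL, so holding Css fixed requires dose ∝ CL: 10 × 0.792 = 7.9 mg.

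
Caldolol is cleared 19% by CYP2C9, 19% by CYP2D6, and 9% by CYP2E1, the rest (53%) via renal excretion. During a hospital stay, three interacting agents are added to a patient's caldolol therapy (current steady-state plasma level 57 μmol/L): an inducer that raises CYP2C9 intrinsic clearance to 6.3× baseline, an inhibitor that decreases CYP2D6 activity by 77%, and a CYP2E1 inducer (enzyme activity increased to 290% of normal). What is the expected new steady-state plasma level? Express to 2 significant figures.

CYP2C9: 0.19 × 6.3 = 1.197
CYP2D6: 0.19 × 0.23 = 0.0437
CYP2E1: 0.09 × 2.9 = 0.261
Other: 0.53 (unchanged)
Relative clearance = 1.197 + 0.0437 + 0.261 + 0.53 = 2.0317.
Steady-state plasma level ∝ 1/CL: new value = 57 / 2.0317 = 28 μmol/L.

28 μmol/L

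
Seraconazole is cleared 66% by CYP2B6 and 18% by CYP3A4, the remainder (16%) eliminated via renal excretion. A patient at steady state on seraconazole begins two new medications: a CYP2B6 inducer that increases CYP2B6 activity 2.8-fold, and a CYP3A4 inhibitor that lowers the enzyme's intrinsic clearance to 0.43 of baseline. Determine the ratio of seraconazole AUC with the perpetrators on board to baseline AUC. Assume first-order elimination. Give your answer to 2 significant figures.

0.48

CYP2B6: 0.66 × 2.8 = 1.848
CYP3A4: 0.18 × 0.43 = 0.0774
Other: 0.16 (unchanged)
Relative clearance = 1.848 + 0.0774 + 0.16 = 2.0854.
Because AUC varies inversely with clearance, the combined effect is 1 / 2.0854 = 0.48.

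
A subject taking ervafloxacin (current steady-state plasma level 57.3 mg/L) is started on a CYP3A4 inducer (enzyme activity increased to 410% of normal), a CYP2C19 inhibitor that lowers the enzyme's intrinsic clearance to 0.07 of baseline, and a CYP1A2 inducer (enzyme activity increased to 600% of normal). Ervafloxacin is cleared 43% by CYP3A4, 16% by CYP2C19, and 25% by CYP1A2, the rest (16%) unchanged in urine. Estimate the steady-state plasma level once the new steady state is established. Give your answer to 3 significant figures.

The CYP3A4 pathway (43% of clearance) rises to 4.1× activity: 0.43 × 4.1 = 1.763.
The CYP2C19 pathway (16% of clearance) falls to 0.07× activity: 0.16 × 0.07 = 0.0112.
The CYP1A2 pathway (25% of clearance) is boosted to 6× activity: 0.25 × 6 = 1.5.
Non-CYP routes (16%) are unchanged.
Relative clearance = 1.763 + 0.0112 + 1.5 + 0.16 = 3.4342.
Dividing the baseline by the relative clearance: 57.3 / 3.4342 = 16.7 mg/L.

16.7 mg/L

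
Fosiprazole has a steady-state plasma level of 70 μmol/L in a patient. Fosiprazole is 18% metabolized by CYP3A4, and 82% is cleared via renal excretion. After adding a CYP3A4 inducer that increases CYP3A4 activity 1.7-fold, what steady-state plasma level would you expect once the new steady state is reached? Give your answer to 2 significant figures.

62 μmol/L

The CYP3A4 pathway (18% of clearance) is boosted to 1.7× activity: 0.18 × 1.7 = 0.306.
Non-CYP routes (82%) are unchanged.
CL_new/CL_old = 0.306 + 0.82 = 1.126.
New steady-state plasma level = baseline ÷ relative clearance = 70 / 1.126 = 62 μmol/L.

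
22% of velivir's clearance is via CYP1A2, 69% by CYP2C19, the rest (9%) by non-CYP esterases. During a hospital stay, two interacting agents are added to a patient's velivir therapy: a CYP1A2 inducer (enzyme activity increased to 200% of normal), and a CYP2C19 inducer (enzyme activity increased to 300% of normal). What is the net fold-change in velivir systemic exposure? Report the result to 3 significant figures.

0.385

The CYP1A2 pathway (22% of clearance) rises to 2× activity: 0.22 × 2 = 0.44.
The CYP2C19 pathway (69% of clearance) increases to 3× activity: 0.69 × 3 = 2.07.
Non-CYP routes (9%) are unchanged.
Relative clearance = 0.44 + 2.07 + 0.09 = 2.6.
Systemic exposure ∝ 1/CL: fold-change = 1 / 2.6 = 0.385.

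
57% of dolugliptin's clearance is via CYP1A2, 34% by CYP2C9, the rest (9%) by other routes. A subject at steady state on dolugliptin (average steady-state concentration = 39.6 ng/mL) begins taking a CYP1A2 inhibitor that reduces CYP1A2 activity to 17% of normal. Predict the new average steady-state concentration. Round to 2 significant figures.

The CYP1A2 pathway (57% of clearance) drops to 0.17× activity: 0.57 × 0.17 = 0.0969.
CYP2C9 (34%) and the residual 9% are unaffected.
Relative clearance = 0.0969 + 0.34 + 0.09 = 0.5269.
New average steady-state concentration = baseline ÷ relative clearance = 39.6 / 0.5269 = 75 ng/mL.

75 ng/mL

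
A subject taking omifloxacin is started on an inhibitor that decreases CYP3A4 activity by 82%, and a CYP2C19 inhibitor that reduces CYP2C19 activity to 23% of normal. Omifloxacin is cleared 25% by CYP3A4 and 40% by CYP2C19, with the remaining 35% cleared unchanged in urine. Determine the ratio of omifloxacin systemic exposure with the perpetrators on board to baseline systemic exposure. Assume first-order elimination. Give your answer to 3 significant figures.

2.05

The CYP3A4 pathway (25% of clearance) drops to 0.18× activity: 0.25 × 0.18 = 0.045.
The CYP2C19 pathway (40% of clearance) is reduced to 0.23× activity: 0.4 × 0.23 = 0.092.
The remaining 35% of clearance is unaffected.
Relative clearance = 0.045 + 0.092 + 0.35 = 0.487.
Systemic exposure ∝ 1/CL: fold-change = 1 / 0.487 = 2.05.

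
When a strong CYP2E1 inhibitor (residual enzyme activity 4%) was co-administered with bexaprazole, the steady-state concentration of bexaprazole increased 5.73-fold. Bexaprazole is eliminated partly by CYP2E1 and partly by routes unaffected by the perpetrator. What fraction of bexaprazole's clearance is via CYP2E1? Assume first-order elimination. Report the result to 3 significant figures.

0.860

CL'/CL = 1 / 5.73 = 0.1745
0.04·fm + (1 − fm) = 0.1745
fm = (0.1745 − 1) / (0.04 − 1) = 0.860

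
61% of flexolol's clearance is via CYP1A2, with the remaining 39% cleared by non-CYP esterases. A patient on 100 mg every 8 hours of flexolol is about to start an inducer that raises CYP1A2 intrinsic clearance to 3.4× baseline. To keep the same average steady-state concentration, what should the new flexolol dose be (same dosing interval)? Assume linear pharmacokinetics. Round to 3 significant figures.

246 mg

The CYP1A2 pathway (61% of clearance) is boosted to 3.4× activity: 0.61 × 3.4 = 2.074.
Non-CYP routes (39%) are unchanged.
New clearance relative to baseline: 2.074 + 0.39 = 2.464.
Css,avg = (dose rate)/CL, so holding Css fixed requires dose ∝ CL: 100 × 2.464 = 246 mg.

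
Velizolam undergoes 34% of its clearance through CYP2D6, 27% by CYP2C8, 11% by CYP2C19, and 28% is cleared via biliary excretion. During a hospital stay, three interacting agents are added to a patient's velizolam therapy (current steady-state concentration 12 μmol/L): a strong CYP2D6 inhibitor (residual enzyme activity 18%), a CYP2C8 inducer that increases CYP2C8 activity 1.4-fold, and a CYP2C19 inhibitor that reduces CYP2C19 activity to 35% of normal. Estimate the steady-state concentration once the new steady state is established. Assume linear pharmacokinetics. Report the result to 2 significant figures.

The CYP2D6 pathway (34% of clearance) falls to 0.18× activity: 0.34 × 0.18 = 0.0612.
The CYP2C8 pathway (27% of clearance) is boosted to 1.4× activity: 0.27 × 1.4 = 0.378.
The CYP2C19 pathway (11% of clearance) falls to 0.35× activity: 0.11 × 0.35 = 0.0385.
The remaining 28% of clearance is unaffected.
New clearance relative to baseline: 0.0612 + 0.378 + 0.0385 + 0.28 = 0.7577.
Dividing the baseline by the relative clearance: 12 / 0.7577 = 16 μmol/L.

16 μmol/L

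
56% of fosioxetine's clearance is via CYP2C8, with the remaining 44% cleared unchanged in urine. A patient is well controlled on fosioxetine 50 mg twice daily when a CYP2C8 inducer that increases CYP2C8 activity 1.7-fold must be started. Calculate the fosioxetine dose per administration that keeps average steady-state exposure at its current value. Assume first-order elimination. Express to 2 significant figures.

70 mg

CYP2C8: 0.56 × 1.7 = 0.952
Other: 0.44 (unchanged)
CL_new/CL_old = 0.952 + 0.44 = 1.392.
Exposure is unchanged when dose changes in proportion to clearance. New dose = 50 mg × 1.392 = 70 mg.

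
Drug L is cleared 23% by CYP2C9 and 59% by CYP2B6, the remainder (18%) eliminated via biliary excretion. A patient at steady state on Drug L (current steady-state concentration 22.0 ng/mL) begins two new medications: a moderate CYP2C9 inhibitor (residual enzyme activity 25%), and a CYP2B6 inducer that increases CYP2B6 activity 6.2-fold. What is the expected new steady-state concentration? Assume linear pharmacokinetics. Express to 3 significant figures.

The CYP2C9 pathway (23% of clearance) drops to 0.25× activity: 0.23 × 0.25 = 0.0575.
The CYP2B6 pathway (59% of clearance) rises to 6.2× activity: 0.59 × 6.2 = 3.658.
The remaining 18% of clearance is unaffected.
New clearance relative to baseline: 0.0575 + 3.658 + 0.18 = 3.8955.
Dividing the baseline by the relative clearance: 22.0 / 3.8955 = 5.65 ng/mL.

5.65 ng/mL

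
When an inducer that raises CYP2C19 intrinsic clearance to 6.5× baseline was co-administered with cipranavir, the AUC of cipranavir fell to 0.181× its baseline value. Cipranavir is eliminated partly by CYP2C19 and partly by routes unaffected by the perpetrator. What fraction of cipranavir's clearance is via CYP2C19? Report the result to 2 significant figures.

0.82

Call the CYP2C19 fraction fm. After the interaction, CL_new/CL_old = fm × 6.5 + (1 − fm).
AUC ratio = 1 / (new CL fraction), so new CL fraction = 1 / 0.181 = 5.525.
fm × 6.5 + 1 − fm = 5.525  ⇒  fm × (6.5 − 1) = 4.525  ⇒  fm = 0.82.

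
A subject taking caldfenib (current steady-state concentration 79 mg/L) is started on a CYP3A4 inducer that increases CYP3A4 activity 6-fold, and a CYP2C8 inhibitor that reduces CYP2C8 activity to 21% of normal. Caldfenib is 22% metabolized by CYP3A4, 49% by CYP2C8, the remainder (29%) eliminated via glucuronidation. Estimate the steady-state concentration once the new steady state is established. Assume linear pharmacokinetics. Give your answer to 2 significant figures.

The CYP3A4 pathway (22% of clearance) is boosted to 6× activity: 0.22 × 6 = 1.32.
The CYP2C8 pathway (49% of clearance) drops to 0.21× activity: 0.49 × 0.21 = 0.1029.
Non-CYP routes (29%) are unchanged.
Relative clearance = 1.32 + 0.1029 + 0.29 = 1.7129.
New steady-state concentration = 79 / 1.7129 = 46 mg/L (concentration scales inversely with clearance).

46 mg/L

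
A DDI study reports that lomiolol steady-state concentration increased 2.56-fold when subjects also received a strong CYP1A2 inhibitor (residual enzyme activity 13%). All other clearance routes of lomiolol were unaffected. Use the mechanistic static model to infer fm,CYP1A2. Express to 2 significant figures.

0.70

Call the CYP1A2 fraction fm. After the interaction, CL_new/CL_old = fm × 0.13 + (1 − fm).
Steady-state concentration ratio = 1 / (new CL fraction), so new CL fraction = 1 / 2.56 = 0.3906.
fm × 0.13 + 1 − fm = 0.3906  ⇒  fm × (0.13 − 1) = −0.6094  ⇒  fm = 0.70.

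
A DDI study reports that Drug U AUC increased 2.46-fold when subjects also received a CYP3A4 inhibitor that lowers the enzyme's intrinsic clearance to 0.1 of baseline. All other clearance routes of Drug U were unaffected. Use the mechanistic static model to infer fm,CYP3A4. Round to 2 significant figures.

0.66

Write x for the fraction cleared via CYP3A4. The observed AUC change means clearance fell to 1/2.46 = 0.4065 of baseline.
Setting x·0.1 + (1 − x) = 0.4065 and solving: x = (0.4065 − 1)/(0.1 − 1) = 0.66.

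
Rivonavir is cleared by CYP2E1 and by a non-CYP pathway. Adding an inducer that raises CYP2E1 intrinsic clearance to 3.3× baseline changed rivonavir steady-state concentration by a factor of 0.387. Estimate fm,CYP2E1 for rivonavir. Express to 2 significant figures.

CL'/CL = 1 / 0.387 = 2.584
3.3·fm + (1 − fm) = 2.584
fm = (2.584 − 1) / (3.3 − 1) = 0.69

0.69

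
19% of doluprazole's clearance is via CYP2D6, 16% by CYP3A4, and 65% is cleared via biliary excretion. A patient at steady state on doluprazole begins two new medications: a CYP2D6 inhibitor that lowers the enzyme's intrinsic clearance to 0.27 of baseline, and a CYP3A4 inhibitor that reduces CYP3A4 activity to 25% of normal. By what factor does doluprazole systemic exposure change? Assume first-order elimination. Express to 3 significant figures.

1.35

CYP2D6: 0.19 × 0.27 = 0.0513
CYP3A4: 0.16 × 0.25 = 0.04
Other: 0.65 (unchanged)
Relative clearance = 0.0513 + 0.04 + 0.65 = 0.7413.
Net systemic exposure ratio = 1 / 0.7413 = 1.35.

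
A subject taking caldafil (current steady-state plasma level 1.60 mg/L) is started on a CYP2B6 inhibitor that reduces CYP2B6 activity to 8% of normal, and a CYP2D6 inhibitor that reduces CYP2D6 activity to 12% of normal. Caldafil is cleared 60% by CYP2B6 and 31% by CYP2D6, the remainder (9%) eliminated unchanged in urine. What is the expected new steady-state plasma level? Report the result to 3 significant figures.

9.13 mg/L

The CYP2B6 pathway (60% of clearance) falls to 0.08× activity: 0.6 × 0.08 = 0.048.
The CYP2D6 pathway (31% of clearance) is reduced to 0.12× activity: 0.31 × 0.12 = 0.0372.
The remaining 9% of clearance is unaffected.
Relative clearance = 0.048 + 0.0372 + 0.09 = 0.1752.
Dividing the baseline by the relative clearance: 1.60 / 0.1752 = 9.13 mg/L.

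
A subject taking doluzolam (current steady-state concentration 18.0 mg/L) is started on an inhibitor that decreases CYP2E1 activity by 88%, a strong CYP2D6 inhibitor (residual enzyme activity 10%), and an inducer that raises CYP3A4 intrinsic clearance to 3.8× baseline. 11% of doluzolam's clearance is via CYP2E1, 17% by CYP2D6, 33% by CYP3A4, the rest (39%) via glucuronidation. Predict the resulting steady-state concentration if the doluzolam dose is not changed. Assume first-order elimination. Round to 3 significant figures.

The CYP2E1 pathway (11% of clearance) drops to 0.12× activity: 0.11 × 0.12 = 0.0132.
The CYP2D6 pathway (17% of clearance) drops to 0.1× activity: 0.17 × 0.1 = 0.017.
The CYP3A4 pathway (33% of clearance) increases to 3.8× activity: 0.33 × 3.8 = 1.254.
The remaining 39% of clearance is unaffected.
Relative clearance = 0.0132 + 0.017 + 1.254 + 0.39 = 1.6742.
Dividing the baseline by the relative clearance: 18.0 / 1.6742 = 10.8 mg/L.

10.8 mg/L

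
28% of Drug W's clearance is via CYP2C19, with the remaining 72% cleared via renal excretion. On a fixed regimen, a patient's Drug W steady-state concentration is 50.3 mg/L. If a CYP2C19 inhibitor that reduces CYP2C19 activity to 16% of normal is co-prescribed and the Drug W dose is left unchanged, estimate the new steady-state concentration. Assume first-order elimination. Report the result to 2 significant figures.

66 mg/L

CYP2C19: 0.28 × 0.16 = 0.0448
Other: 0.72 (unchanged)
New clearance relative to baseline: 0.0448 + 0.72 = 0.7648.
With dosing unchanged, steady-state concentration scales as 1/CL: 50.3 / 0.7648 = 66 mg/L.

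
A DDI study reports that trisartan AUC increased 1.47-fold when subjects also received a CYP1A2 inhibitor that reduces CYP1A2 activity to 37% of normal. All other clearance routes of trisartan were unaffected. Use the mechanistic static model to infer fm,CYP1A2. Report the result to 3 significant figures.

CL'/CL = 1 / 1.47 = 0.6803
0.37·fm + (1 − fm) = 0.6803
fm = (0.6803 − 1) / (0.37 − 1) = 0.508

0.508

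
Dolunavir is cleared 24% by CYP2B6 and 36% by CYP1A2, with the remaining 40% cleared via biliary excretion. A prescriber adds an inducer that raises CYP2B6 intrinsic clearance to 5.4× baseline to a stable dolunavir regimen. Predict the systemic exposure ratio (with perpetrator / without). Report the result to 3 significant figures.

The CYP2B6 pathway (24% of clearance) rises to 5.4× activity: 0.24 × 5.4 = 1.296.
CYP1A2 (36%) and the residual 40% are unaffected.
Relative clearance = 1.296 + 0.36 + 0.4 = 2.056.
Systemic exposure ratio = CL_old/CL_new = 1 / 2.056 = 0.486.

0.486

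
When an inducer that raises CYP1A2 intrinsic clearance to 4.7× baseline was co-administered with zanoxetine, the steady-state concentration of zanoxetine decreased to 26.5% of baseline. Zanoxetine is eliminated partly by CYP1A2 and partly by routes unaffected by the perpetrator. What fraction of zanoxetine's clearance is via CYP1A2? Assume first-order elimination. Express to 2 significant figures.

0.75

Let x = fm,CYP1A2. Because steady-state concentration ∝ 1/CL, relative clearance rose to 1/0.265 = 3.774.
Only the CYP1A2 route changed, so 3.774 = x·4.7 + (1 − x), giving x = 0.75.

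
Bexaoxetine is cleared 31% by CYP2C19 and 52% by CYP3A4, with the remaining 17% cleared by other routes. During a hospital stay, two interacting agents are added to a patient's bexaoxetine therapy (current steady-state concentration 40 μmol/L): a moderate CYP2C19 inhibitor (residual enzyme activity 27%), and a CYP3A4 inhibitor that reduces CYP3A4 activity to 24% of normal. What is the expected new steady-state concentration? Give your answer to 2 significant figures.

CYP2C19: 0.31 × 0.27 = 0.0837
CYP3A4: 0.52 × 0.24 = 0.1248
Other: 0.17 (unchanged)
CL_new/CL_old = 0.0837 + 0.1248 + 0.17 = 0.3785.
New steady-state concentration = 40 / 0.3785 = 1.1 × 10² μmol/L (concentration scales inversely with clearance).

1.1 × 10² μmol/L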